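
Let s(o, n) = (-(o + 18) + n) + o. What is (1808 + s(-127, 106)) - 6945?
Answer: -5049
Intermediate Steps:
s(o, n) = -18 + n (s(o, n) = (-(18 + o) + n) + o = ((-18 - o) + n) + o = (-18 + n - o) + o = -18 + n)
(1808 + s(-127, 106)) - 6945 = (1808 + (-18 + 106)) - 6945 = (1808 + 88) - 6945 = 1896 - 6945 = -5049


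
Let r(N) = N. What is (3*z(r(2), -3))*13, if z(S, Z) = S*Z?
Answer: -234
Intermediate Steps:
(3*z(r(2), -3))*13 = (3*(2*(-3)))*13 = (3*(-6))*13 = -18*13 = -234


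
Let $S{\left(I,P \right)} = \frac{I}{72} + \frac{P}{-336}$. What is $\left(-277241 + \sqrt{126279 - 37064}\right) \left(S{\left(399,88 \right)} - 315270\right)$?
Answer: $\frac{14683923458993}{168} - \frac{52964473 \sqrt{89215}}{168} \approx 8.731 \cdot 10^{10}$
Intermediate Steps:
$S{\left(I,P \right)} = - \frac{P}{336} + \frac{I}{72}$ ($S{\left(I,P \right)} = I \frac{1}{72} + P \left(- \frac{1}{336}\right) = \frac{I}{72} - \frac{P}{336} = - \frac{P}{336} + \frac{I}{72}$)
$\left(-277241 + \sqrt{126279 - 37064}\right) \left(S{\left(399,88 \right)} - 315270\right) = \left(-277241 + \sqrt{126279 - 37064}\right) \left(\left(\left(- \frac{1}{336}\right) 88 + \frac{1}{72} \cdot 399\right) - 315270\right) = \left(-277241 + \sqrt{89215}\right) \left(\left(- \frac{11}{42} + \frac{133}{24}\right) - 315270\right) = \left(-277241 + \sqrt{89215}\right) \left(\frac{887}{168} - 315270\right) = \left(-277241 + \sqrt{89215}\right) \left(- \frac{52964473}{168}\right) = \frac{14683923458993}{168} - \frac{52964473 \sqrt{89215}}{168}$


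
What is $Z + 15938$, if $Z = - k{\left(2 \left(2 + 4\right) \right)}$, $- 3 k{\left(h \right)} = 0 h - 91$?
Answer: $\frac{47723}{3} \approx 15908.0$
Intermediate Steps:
$k{\left(h \right)} = \frac{91}{3}$ ($k{\left(h \right)} = - \frac{0 h - 91}{3} = - \frac{0 - 91}{3} = \left(- \frac{1}{3}\right) \left(-91\right) = \frac{91}{3}$)
$Z = - \frac{91}{3}$ ($Z = \left(-1\right) \frac{91}{3} = - \frac{91}{3} \approx -30.333$)
$Z + 15938 = - \frac{91}{3} + 15938 = \frac{47723}{3}$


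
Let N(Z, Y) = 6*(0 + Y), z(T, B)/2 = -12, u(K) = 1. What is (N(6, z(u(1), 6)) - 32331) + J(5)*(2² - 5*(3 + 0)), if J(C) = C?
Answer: -32530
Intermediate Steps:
z(T, B) = -24 (z(T, B) = 2*(-12) = -24)
N(Z, Y) = 6*Y
(N(6, z(u(1), 6)) - 32331) + J(5)*(2² - 5*(3 + 0)) = (6*(-24) - 32331) + 5*(2² - 5*(3 + 0)) = (-144 - 32331) + 5*(4 - 5*3) = -32475 + 5*(4 - 15) = -32475 + 5*(-11) = -32475 - 55 = -32530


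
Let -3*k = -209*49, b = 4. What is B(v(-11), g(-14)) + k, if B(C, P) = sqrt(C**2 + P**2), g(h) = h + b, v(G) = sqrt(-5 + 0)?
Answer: 10241/3 + sqrt(95) ≈ 3423.4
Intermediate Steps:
v(G) = I*sqrt(5) (v(G) = sqrt(-5) = I*sqrt(5))
g(h) = 4 + h (g(h) = h + 4 = 4 + h)
k = 10241/3 (k = -(-209)*49/3 = -1/3*(-10241) = 10241/3 ≈ 3413.7)
B(v(-11), g(-14)) + k = sqrt((I*sqrt(5))**2 + (4 - 14)**2) + 10241/3 = sqrt(-5 + (-10)**2) + 10241/3 = sqrt(-5 + 100) + 10241/3 = sqrt(95) + 10241/3 = 10241/3 + sqrt(95)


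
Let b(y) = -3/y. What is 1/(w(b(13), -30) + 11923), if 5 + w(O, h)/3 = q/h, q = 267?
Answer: 10/118813 ≈ 8.4166e-5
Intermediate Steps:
w(O, h) = -15 + 801/h (w(O, h) = -15 + 3*(267/h) = -15 + 801/h)
1/(w(b(13), -30) + 11923) = 1/((-15 + 801/(-30)) + 11923) = 1/((-15 + 801*(-1/30)) + 11923) = 1/((-15 - 267/10) + 11923) = 1/(-417/10 + 11923) = 1/(118813/10) = 10/118813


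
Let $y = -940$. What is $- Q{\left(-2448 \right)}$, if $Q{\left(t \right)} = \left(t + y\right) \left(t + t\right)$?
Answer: $-16587648$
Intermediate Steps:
$Q{\left(t \right)} = 2 t \left(-940 + t\right)$ ($Q{\left(t \right)} = \left(t - 940\right) \left(t + t\right) = \left(-940 + t\right) 2 t = 2 t \left(-940 + t\right)$)
$- Q{\left(-2448 \right)} = - 2 \left(-2448\right) \left(-940 - 2448\right) = - 2 \left(-2448\right) \left(-3388\right) = \left(-1\right) 16587648 = -16587648$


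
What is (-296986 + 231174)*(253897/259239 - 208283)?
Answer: 3553507274164880/259239 ≈ 1.3707e+10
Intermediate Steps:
(-296986 + 231174)*(253897/259239 - 208283) = -65812*(253897*(1/259239) - 208283) = -65812*(253897/259239 - 208283) = -65812*(-53994822740/259239) = 3553507274164880/259239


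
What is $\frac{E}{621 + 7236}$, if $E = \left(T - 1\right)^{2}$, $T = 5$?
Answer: $\frac{16}{7857} \approx 0.0020364$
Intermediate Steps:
$E = 16$ ($E = \left(5 - 1\right)^{2} = 4^{2} = 16$)
$\frac{E}{621 + 7236} = \frac{16}{621 + 7236} = \frac{16}{7857}$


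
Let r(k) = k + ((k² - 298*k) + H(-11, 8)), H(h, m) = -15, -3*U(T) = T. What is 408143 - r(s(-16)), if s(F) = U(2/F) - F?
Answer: 237695063/576 ≈ 4.1267e+5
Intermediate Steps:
U(T) = -T/3
s(F) = -F - 2/(3*F) (s(F) = -2/(3*F) - F = -F - 2/(3*F))
r(k) = -15 + k² - 297*k (r(k) = k + ((k² - 298*k) - 15) = k + (-15 + k² - 298*k) = -15 + k² - 297*k)
408143 - r(s(-16)) = 408143 - (-15 + (-1*(-16) - ⅔/(-16))² - 297*(-1*(-16) - ⅔/(-16))) = 408143 - (-15 + (16 - ⅔*(-1/16))² - 297*(16 - ⅔*(-1/16))) = 408143 - (-15 + (16 + 1/24)² - 297*(16 + 1/24)) = 408143 - (-15 + (385/24)² - 297*385/24) = 408143 - (-15 + 148225/576 - 38115/8) = 408143 - 1*(-2604695/576) = 408143 + 2604695/576 = 237695063/576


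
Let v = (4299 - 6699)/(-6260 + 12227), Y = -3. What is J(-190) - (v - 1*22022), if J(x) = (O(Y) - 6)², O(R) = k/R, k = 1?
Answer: 43882339/1989 ≈ 22063.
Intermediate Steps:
O(R) = 1/R
J(x) = 361/9 (J(x) = (1/(-3) - 6)² = (-⅓ - 6)² = (-19/3)² = 361/9)
v = -800/1989 (v = -2400/5967 = -2400*1/5967 = -800/1989 ≈ -0.40221)
J(-190) - (v - 1*22022) = 361/9 - (-800/1989 - 1*22022) = 361/9 - (-800/1989 - 22022) = 361/9 - 1*(-43802558/1989) = 361/9 + 43802558/1989 = 43882339/1989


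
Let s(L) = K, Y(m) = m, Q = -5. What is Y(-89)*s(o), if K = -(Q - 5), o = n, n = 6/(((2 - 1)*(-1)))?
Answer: -890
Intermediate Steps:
n = -6 (n = 6/((1*(-1))) = 6/(-1) = 6*(-1) = -6)
o = -6
K = 10 (K = -(-5 - 5) = -1*(-10) = 10)
s(L) = 10
Y(-89)*s(o) = -89*10 = -890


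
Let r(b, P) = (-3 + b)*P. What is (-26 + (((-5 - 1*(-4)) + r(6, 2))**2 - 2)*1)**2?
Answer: 9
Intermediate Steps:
r(b, P) = P*(-3 + b)
(-26 + (((-5 - 1*(-4)) + r(6, 2))**2 - 2)*1)**2 = (-26 + (((-5 - 1*(-4)) + 2*(-3 + 6))**2 - 2)*1)**2 = (-26 + (((-5 + 4) + 2*3)**2 - 2)*1)**2 = (-26 + ((-1 + 6)**2 - 2)*1)**2 = (-26 + (5**2 - 2)*1)**2 = (-26 + (25 - 2)*1)**2 = (-26 + 23*1)**2 = (-26 + 23)**2 = (-3)**2 = 9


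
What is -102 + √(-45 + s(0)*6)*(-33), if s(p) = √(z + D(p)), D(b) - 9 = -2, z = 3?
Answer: -102 - 33*I*√(45 - 6*√10) ≈ -102.0 - 168.35*I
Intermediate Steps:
D(b) = 7 (D(b) = 9 - 2 = 7)
s(p) = √10 (s(p) = √(3 + 7) = √10)
-102 + √(-45 + s(0)*6)*(-33) = -102 + √(-45 + √10*6)*(-33) = -102 + √(-45 + 6*√10)*(-33) = -102 - 33*√(-45 + 6*√10)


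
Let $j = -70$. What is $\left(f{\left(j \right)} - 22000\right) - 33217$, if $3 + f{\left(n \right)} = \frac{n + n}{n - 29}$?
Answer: $- \frac{5466640}{99} \approx -55219.0$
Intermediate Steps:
$f{\left(n \right)} = -3 + \frac{2 n}{-29 + n}$ ($f{\left(n \right)} = -3 + \frac{n + n}{n - 29} = -3 + \frac{2 n}{-29 + n}$)
$\left(f{\left(j \right)} - 22000\right) - 33217 = \left(\frac{87 - -70}{-29 - 70} - 22000\right) - 33217 = \left(\frac{87 + 70}{-99} - 22000\right) - 33217 = \left(\left(- \frac{1}{99}\right) 157 - 22000\right) - 33217 = \left(- \frac{157}{99} - 22000\right) - 33217 = - \frac{2178157}{99} - 33217 = - \frac{5466640}{99}$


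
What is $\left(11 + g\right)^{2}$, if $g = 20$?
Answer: $961$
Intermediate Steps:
$\left(11 + g\right)^{2} = \left(11 + 20\right)^{2} = 31^{2} = 961$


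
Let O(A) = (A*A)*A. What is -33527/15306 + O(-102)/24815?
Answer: -17074822153/379818390 ≈ -44.955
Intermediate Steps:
O(A) = A³ (O(A) = A²*A = A³)
-33527/15306 + O(-102)/24815 = -33527/15306 + (-102)³/24815 = -33527*1/15306 - 1061208*1/24815 = -33527/15306 - 1061208/24815 = -17074822153/379818390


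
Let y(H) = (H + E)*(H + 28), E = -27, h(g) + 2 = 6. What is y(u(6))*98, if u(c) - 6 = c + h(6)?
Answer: -47432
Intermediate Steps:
h(g) = 4 (h(g) = -2 + 6 = 4)
u(c) = 10 + c (u(c) = 6 + (c + 4) = 6 + (4 + c) = 10 + c)
y(H) = (-27 + H)*(28 + H) (y(H) = (H - 27)*(H + 28) = (-27 + H)*(28 + H))
y(u(6))*98 = (-756 + (10 + 6) + (10 + 6)**2)*98 = (-756 + 16 + 16**2)*98 = (-756 + 16 + 256)*98 = -484*98 = -47432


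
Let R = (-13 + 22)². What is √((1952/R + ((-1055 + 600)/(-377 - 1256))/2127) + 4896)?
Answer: √534224364496332497/10420173 ≈ 70.143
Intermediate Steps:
R = 81 (R = 9² = 81)
√((1952/R + ((-1055 + 600)/(-377 - 1256))/2127) + 4896) = √((1952/81 + ((-1055 + 600)/(-377 - 1256))/2127) + 4896) = √((1952*(1/81) - 455/(-1633)*(1/2127)) + 4896) = √((1952/81 - 455*(-1/1633)*(1/2127)) + 4896) = √((1952/81 + (455/1633)*(1/2127)) + 4896) = √((1952/81 + 455/3473391) + 4896) = √(2260032029/93781557 + 4896) = √(461414535101/93781557) = √534224364496332497/10420173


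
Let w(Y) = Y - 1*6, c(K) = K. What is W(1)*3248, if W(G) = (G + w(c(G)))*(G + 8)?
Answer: -116928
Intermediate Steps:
w(Y) = -6 + Y (w(Y) = Y - 6 = -6 + Y)
W(G) = (-6 + 2*G)*(8 + G) (W(G) = (G + (-6 + G))*(G + 8) = (-6 + 2*G)*(8 + G))
W(1)*3248 = (-48 + 2*1² + 10*1)*3248 = (-48 + 2*1 + 10)*3248 = (-48 + 2 + 10)*3248 = -36*3248 = -116928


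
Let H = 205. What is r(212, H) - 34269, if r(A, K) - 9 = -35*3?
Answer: -34365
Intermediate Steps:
r(A, K) = -96 (r(A, K) = 9 - 35*3 = 9 - 105 = -96)
r(212, H) - 34269 = -96 - 34269 = -34365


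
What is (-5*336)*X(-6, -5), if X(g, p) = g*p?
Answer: -50400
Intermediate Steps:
(-5*336)*X(-6, -5) = (-5*336)*(-6*(-5)) = -1680*30 = -50400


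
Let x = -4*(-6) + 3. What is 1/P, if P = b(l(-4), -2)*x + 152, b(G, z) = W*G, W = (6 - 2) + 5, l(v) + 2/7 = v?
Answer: -7/6226 ≈ -0.0011243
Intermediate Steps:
l(v) = -2/7 + v
W = 9 (W = 4 + 5 = 9)
b(G, z) = 9*G
x = 27 (x = 24 + 3 = 27)
P = -6226/7 (P = (9*(-2/7 - 4))*27 + 152 = (9*(-30/7))*27 + 152 = -270/7*27 + 152 = -7290/7 + 152 = -6226/7 ≈ -889.43)
1/P = 1/(-6226/7) = -7/6226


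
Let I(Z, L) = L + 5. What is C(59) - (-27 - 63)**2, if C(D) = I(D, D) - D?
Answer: -8095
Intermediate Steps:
I(Z, L) = 5 + L
C(D) = 5 (C(D) = (5 + D) - D = 5)
C(59) - (-27 - 63)**2 = 5 - (-27 - 63)**2 = 5 - 1*(-90)**2 = 5 - 1*8100 = 5 - 8100 = -8095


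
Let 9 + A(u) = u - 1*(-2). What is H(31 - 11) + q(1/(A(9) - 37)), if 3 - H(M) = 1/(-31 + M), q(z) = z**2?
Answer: 41661/13475 ≈ 3.0917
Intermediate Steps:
A(u) = -7 + u (A(u) = -9 + (u - 1*(-2)) = -9 + (u + 2) = -9 + (2 + u) = -7 + u)
H(M) = 3 - 1/(-31 + M)
H(31 - 11) + q(1/(A(9) - 37)) = (-94 + 3*(31 - 11))/(-31 + (31 - 11)) + (1/((-7 + 9) - 37))**2 = (-94 + 3*20)/(-31 + 20) + (1/(2 - 37))**2 = (-94 + 60)/(-11) + (1/(-35))**2 = -1/11*(-34) + (-1/35)**2 = 34/11 + 1/1225 = 41661/13475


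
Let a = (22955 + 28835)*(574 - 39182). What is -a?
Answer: 1999508320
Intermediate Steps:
a = -1999508320 (a = 51790*(-38608) = -1999508320)
-a = -1*(-1999508320) = 1999508320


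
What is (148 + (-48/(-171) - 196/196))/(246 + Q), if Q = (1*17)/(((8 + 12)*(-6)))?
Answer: 335800/560557 ≈ 0.59905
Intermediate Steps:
Q = -17/120 (Q = 17/((20*(-6))) = 17/(-120) = 17*(-1/120) = -17/120 ≈ -0.14167)
(148 + (-48/(-171) - 196/196))/(246 + Q) = (148 + (-48/(-171) - 196/196))/(246 - 17/120) = (148 + (-48*(-1/171) - 196*1/196))/(29503/120) = (148 + (16/57 - 1))*(120/29503) = (148 - 41/57)*(120/29503) = (8395/57)*(120/29503) = 335800/560557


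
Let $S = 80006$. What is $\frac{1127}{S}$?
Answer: $\frac{1127}{80006} \approx 0.014086$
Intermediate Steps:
$\frac{1127}{S} = \frac{1127}{80006}$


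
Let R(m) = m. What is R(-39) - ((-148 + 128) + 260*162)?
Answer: -42139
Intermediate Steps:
R(-39) - ((-148 + 128) + 260*162) = -39 - ((-148 + 128) + 260*162) = -39 - (-20 + 42120) = -39 - 1*42100 = -39 - 42100 = -42139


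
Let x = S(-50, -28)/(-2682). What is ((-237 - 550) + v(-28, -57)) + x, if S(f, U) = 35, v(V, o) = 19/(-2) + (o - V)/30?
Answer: -10694203/13410 ≈ -797.48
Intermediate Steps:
v(V, o) = -19/2 - V/30 + o/30 (v(V, o) = 19*(-½) + (o - V)*(1/30) = -19/2 + (-V/30 + o/30) = -19/2 - V/30 + o/30)
x = -35/2682 (x = 35/(-2682) = 35*(-1/2682) = -35/2682 ≈ -0.013050)
((-237 - 550) + v(-28, -57)) + x = ((-237 - 550) + (-19/2 - 1/30*(-28) + (1/30)*(-57))) - 35/2682 = (-787 + (-19/2 + 14/15 - 19/10)) - 35/2682 = (-787 - 157/15) - 35/2682 = -11962/15 - 35/2682 = -10694203/13410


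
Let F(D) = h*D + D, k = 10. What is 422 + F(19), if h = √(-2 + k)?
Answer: 441 + 38*√2 ≈ 494.74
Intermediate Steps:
h = 2*√2 (h = √(-2 + 10) = √8 = 2*√2 ≈ 2.8284)
F(D) = D + 2*D*√2 (F(D) = (2*√2)*D + D = 2*D*√2 + D = D + 2*D*√2)
422 + F(19) = 422 + 19*(1 + 2*√2) = 422 + (19 + 38*√2) = 441 + 38*√2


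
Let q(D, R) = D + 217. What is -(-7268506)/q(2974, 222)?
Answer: 7268506/3191 ≈ 2277.8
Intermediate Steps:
q(D, R) = 217 + D
-(-7268506)/q(2974, 222) = -(-7268506)/(217 + 2974) = -(-7268506)/3191 = -1*(-7268506/3191) = 7268506/3191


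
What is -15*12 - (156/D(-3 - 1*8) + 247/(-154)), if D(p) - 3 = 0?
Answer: -35481/154 ≈ -230.40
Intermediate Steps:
D(p) = 3 (D(p) = 3 + 0 = 3)
-15*12 - (156/D(-3 - 1*8) + 247/(-154)) = -15*12 - (156/3 + 247/(-154)) = -180 - (156*(⅓) + 247*(-1/154)) = -180 - (52 - 247/154) = -180 - 1*7761/154 = -180 - 7761/154 = -35481/154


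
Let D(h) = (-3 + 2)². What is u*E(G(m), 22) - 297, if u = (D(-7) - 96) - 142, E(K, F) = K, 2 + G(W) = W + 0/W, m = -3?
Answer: 888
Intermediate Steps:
G(W) = -2 + W (G(W) = -2 + (W + 0/W) = -2 + (W + 0) = -2 + W)
D(h) = 1 (D(h) = (-1)² = 1)
u = -237 (u = (1 - 96) - 142 = -95 - 142 = -237)
u*E(G(m), 22) - 297 = -237*(-2 - 3) - 297 = -237*(-5) - 297 = 1185 - 297 = 888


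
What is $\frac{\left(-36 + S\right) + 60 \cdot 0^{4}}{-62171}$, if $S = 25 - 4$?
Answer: $\frac{15}{62171} \approx 0.00024127$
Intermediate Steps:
$S = 21$ ($S = 25 - 4 = 21$)
$\frac{\left(-36 + S\right) + 60 \cdot 0^{4}}{-62171} = \frac{\left(-36 + 21\right) + 60 \cdot 0^{4}}{-62171} = \left(-15 + 60 \cdot 0\right) \left(- \frac{1}{62171}\right) = \left(-15 + 0\right) \left(- \frac{1}{62171}\right) = \left(-15\right) \left(- \frac{1}{62171}\right) = \frac{15}{62171}$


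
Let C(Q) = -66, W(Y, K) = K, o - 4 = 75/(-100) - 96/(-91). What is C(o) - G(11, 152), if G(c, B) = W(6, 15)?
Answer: -81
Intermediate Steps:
o = 1567/364 (o = 4 + (75/(-100) - 96/(-91)) = 4 + (75*(-1/100) - 96*(-1/91)) = 4 + (-¾ + 96/91) = 4 + 111/364 = 1567/364 ≈ 4.3049)
G(c, B) = 15
C(o) - G(11, 152) = -66 - 1*15 = -66 - 15 = -81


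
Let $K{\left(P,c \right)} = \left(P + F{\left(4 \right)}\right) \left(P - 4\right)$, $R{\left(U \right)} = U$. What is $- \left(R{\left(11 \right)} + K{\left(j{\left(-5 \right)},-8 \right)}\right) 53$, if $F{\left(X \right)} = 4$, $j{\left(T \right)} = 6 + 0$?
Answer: $-1643$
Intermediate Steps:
$j{\left(T \right)} = 6$
$K{\left(P,c \right)} = \left(-4 + P\right) \left(4 + P\right)$ ($K{\left(P,c \right)} = \left(P + 4\right) \left(P - 4\right) = \left(4 + P\right) \left(-4 + P\right) = \left(-4 + P\right) \left(4 + P\right)$)
$- \left(R{\left(11 \right)} + K{\left(j{\left(-5 \right)},-8 \right)}\right) 53 = - \left(11 - \left(16 - 6^{2}\right)\right) 53 = - \left(11 + \left(-16 + 36\right)\right) 53 = - \left(11 + 20\right) 53 = - 31 \cdot 53 = \left(-1\right) 1643 = -1643$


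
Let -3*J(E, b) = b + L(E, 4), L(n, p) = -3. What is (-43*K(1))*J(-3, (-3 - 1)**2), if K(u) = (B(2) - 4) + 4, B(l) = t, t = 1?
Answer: 559/3 ≈ 186.33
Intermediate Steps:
B(l) = 1
K(u) = 1 (K(u) = (1 - 4) + 4 = -3 + 4 = 1)
J(E, b) = 1 - b/3 (J(E, b) = -(b - 3)/3 = -(-3 + b)/3 = 1 - b/3)
(-43*K(1))*J(-3, (-3 - 1)**2) = (-43*1)*(1 - (-3 - 1)**2/3) = -43*(1 - 1/3*(-4)**2) = -43*(1 - 1/3*16) = -43*(1 - 16/3) = -43*(-13/3) = 559/3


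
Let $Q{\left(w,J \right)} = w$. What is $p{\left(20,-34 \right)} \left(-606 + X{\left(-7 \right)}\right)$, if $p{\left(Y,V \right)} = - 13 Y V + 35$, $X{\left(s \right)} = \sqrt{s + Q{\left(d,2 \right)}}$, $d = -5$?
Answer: $-5378250 + 17750 i \sqrt{3} \approx -5.3782 \cdot 10^{6} + 30744.0 i$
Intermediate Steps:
$X{\left(s \right)} = \sqrt{-5 + s}$ ($X{\left(s \right)} = \sqrt{s - 5} = \sqrt{-5 + s}$)
$p{\left(Y,V \right)} = 35 - 13 V Y$ ($p{\left(Y,V \right)} = - 13 V Y + 35 = 35 - 13 V Y$)
$p{\left(20,-34 \right)} \left(-606 + X{\left(-7 \right)}\right) = \left(35 - \left(-442\right) 20\right) \left(-606 + \sqrt{-5 - 7}\right) = \left(35 + 8840\right) \left(-606 + \sqrt{-12}\right) = 8875 \left(-606 + 2 i \sqrt{3}\right) = -5378250 + 17750 i \sqrt{3}$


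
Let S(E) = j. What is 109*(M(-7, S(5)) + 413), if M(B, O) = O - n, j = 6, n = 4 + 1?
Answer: 45126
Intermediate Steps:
n = 5
S(E) = 6
M(B, O) = -5 + O (M(B, O) = O - 1*5 = O - 5 = -5 + O)
109*(M(-7, S(5)) + 413) = 109*((-5 + 6) + 413) = 109*(1 + 413) = 109*414 = 45126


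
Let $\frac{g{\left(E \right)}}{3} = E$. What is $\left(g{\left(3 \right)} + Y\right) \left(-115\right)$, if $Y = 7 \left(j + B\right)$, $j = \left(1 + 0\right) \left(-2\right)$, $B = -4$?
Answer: $3795$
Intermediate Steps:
$g{\left(E \right)} = 3 E$
$j = -2$ ($j = 1 \left(-2\right) = -2$)
$Y = -42$ ($Y = 7 \left(-2 - 4\right) = 7 \left(-6\right) = -42$)
$\left(g{\left(3 \right)} + Y\right) \left(-115\right) = \left(3 \cdot 3 - 42\right) \left(-115\right) = \left(9 - 42\right) \left(-115\right) = \left(-33\right) \left(-115\right) = 3795$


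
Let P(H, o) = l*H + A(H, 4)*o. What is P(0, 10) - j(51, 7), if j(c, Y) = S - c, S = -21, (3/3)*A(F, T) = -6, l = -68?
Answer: 12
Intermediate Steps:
A(F, T) = -6
P(H, o) = -68*H - 6*o
j(c, Y) = -21 - c
P(0, 10) - j(51, 7) = (-68*0 - 6*10) - (-21 - 1*51) = (0 - 60) - (-21 - 51) = -60 - 1*(-72) = -60 + 72 = 12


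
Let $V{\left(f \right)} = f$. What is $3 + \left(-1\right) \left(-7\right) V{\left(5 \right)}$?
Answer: $38$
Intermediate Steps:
$3 + \left(-1\right) \left(-7\right) V{\left(5 \right)} = 3 + \left(-1\right) \left(-7\right) 5 = 3 + 7 \cdot 5 = 3 + 35 = 38$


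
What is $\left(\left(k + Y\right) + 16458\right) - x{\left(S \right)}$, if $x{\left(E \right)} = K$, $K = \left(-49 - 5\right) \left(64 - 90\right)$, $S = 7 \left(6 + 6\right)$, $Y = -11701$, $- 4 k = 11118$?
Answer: $\frac{1147}{2} \approx 573.5$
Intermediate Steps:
$k = - \frac{5559}{2}$ ($k = \left(- \frac{1}{4}\right) 11118 = - \frac{5559}{2} \approx -2779.5$)
$S = 84$ ($S = 7 \cdot 12 = 84$)
$K = 1404$ ($K = \left(-54\right) \left(-26\right) = 1404$)
$x{\left(E \right)} = 1404$
$\left(\left(k + Y\right) + 16458\right) - x{\left(S \right)} = \left(\left(- \frac{5559}{2} - 11701\right) + 16458\right) - 1404 = \left(- \frac{28961}{2} + 16458\right) - 1404 = \frac{3955}{2} - 1404 = \frac{1147}{2}$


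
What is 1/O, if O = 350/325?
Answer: 13/14 ≈ 0.92857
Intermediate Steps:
O = 14/13 (O = 350*(1/325) = 14/13 ≈ 1.0769)
1/O = 1/(14/13) = 13/14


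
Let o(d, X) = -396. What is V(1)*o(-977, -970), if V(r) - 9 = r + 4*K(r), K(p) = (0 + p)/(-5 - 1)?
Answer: -3696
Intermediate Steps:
K(p) = -p/6 (K(p) = p/(-6) = p*(-⅙) = -p/6)
V(r) = 9 + r/3 (V(r) = 9 + (r + 4*(-r/6)) = 9 + (r - 2*r/3) = 9 + r/3)
V(1)*o(-977, -970) = (9 + (⅓)*1)*(-396) = (9 + ⅓)*(-396) = (28/3)*(-396) = -3696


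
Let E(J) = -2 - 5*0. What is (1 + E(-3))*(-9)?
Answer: 9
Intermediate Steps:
E(J) = -2 (E(J) = -2 + 0 = -2)
(1 + E(-3))*(-9) = (1 - 2)*(-9) = -1*(-9) = 9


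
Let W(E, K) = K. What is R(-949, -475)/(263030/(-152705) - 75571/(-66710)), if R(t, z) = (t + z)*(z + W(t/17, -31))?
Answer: -209718459917120/171618907 ≈ -1.2220e+6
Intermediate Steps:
R(t, z) = (-31 + z)*(t + z) (R(t, z) = (t + z)*(z - 31) = (t + z)*(-31 + z) = (-31 + z)*(t + z))
R(-949, -475)/(263030/(-152705) - 75571/(-66710)) = ((-475)² - 31*(-949) - 31*(-475) - 949*(-475))/(263030/(-152705) - 75571/(-66710)) = (225625 + 29419 + 14725 + 450775)/(263030*(-1/152705) - 75571*(-1/66710)) = 720544/(-52606/30541 + 75571/66710) = 720544/(-171618907/291055730) = 720544*(-291055730/171618907) = -209718459917120/171618907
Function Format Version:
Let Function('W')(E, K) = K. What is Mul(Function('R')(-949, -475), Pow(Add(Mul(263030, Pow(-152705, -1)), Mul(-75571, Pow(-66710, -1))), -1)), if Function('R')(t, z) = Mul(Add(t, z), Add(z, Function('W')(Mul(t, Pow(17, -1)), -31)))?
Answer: Rational(-209718459917120, 171618907) ≈ -1.2220e+6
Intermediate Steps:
Function('R')(t, z) = Mul(Add(-31, z), Add(t, z)) (Function('R')(t, z) = Mul(Add(t, z), Add(z, -31)) = Mul(Add(t, z), Add(-31, z)) = Mul(Add(-31, z), Add(t, z)))
Mul(Function('R')(-949, -475), Pow(Add(Mul(263030, Pow(-152705, -1)), Mul(-75571, Pow(-66710, -1))), -1)) = Mul(Add(Pow(-475, 2), Mul(-31, -949), Mul(-31, -475), Mul(-949, -475)), Pow(Add(Mul(263030, Pow(-152705, -1)), Mul(-75571, Pow(-66710, -1))), -1)) = Mul(Add(225625, 29419, 14725, 450775), Pow(Add(Mul(263030, Rational(-1, 152705)), Mul(-75571, Rational(-1, 66710))), -1)) = Mul(720544, Pow(Add(Rational(-52606, 30541), Rational(75571, 66710)), -1)) = Mul(720544, Pow(Rational(-171618907, 291055730), -1)) = Mul(720544, Rational(-291055730, 171618907)) = Rational(-209718459917120, 171618907)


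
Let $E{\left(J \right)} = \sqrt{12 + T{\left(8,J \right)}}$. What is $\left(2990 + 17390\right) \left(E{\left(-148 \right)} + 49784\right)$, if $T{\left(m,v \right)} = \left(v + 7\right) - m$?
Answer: $1014597920 + 20380 i \sqrt{137} \approx 1.0146 \cdot 10^{9} + 2.3854 \cdot 10^{5} i$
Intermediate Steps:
$T{\left(m,v \right)} = 7 + v - m$ ($T{\left(m,v \right)} = \left(7 + v\right) - m = 7 + v - m$)
$E{\left(J \right)} = \sqrt{11 + J}$ ($E{\left(J \right)} = \sqrt{12 + \left(7 + J - 8\right)} = \sqrt{12 + \left(-1 + J\right)} = \sqrt{11 + J}$)
$\left(2990 + 17390\right) \left(E{\left(-148 \right)} + 49784\right) = \left(2990 + 17390\right) \left(\sqrt{11 - 148} + 49784\right) = 20380 \left(\sqrt{-137} + 49784\right) = 20380 \left(i \sqrt{137} + 49784\right) = 20380 \left(49784 + i \sqrt{137}\right) = 1014597920 + 20380 i \sqrt{137}$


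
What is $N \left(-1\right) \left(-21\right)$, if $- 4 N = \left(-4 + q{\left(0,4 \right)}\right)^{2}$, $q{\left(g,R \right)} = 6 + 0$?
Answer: $-21$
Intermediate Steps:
$q{\left(g,R \right)} = 6$
$N = -1$ ($N = - \frac{\left(-4 + 6\right)^{2}}{4} = - \frac{2^{2}}{4} = \left(- \frac{1}{4}\right) 4 = -1$)
$N \left(-1\right) \left(-21\right) = \left(-1\right) \left(-1\right) \left(-21\right) = 1 \left(-21\right) = -21$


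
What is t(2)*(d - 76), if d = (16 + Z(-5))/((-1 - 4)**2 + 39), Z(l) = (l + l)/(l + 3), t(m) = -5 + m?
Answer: 14529/64 ≈ 227.02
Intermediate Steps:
Z(l) = 2*l/(3 + l) (Z(l) = (2*l)/(3 + l) = 2*l/(3 + l))
d = 21/64 (d = (16 + 2*(-5)/(3 - 5))/((-1 - 4)**2 + 39) = (16 + 2*(-5)/(-2))/((-5)**2 + 39) = (16 + 2*(-5)*(-1/2))/(25 + 39) = (16 + 5)/64 = 21*(1/64) = 21/64 ≈ 0.32813)
t(2)*(d - 76) = (-5 + 2)*(21/64 - 76) = -3*(-4843/64) = 14529/64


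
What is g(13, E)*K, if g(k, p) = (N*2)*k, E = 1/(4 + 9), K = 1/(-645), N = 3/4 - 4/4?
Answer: 13/1290 ≈ 0.010078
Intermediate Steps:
N = -¼ (N = 3*(¼) - 4*¼ = ¾ - 1 = -¼ ≈ -0.25000)
K = -1/645 ≈ -0.0015504
E = 1/13 ≈ 0.076923
g(k, p) = -k/2 (g(k, p) = (-¼*2)*k = -k/2)
g(13, E)*K = -½*13*(-1/645) = -13/2*(-1/645) = 13/1290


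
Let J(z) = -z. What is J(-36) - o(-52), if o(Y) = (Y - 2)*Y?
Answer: -2772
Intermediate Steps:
o(Y) = Y*(-2 + Y) (o(Y) = (-2 + Y)*Y = Y*(-2 + Y))
J(-36) - o(-52) = -1*(-36) - (-52)*(-2 - 52) = 36 - (-52)*(-54) = 36 - 1*2808 = 36 - 2808 = -2772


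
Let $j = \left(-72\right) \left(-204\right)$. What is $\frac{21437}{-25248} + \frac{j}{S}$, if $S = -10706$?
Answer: $- \frac{300173573}{135152544} \approx -2.221$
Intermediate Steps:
$j = 14688$
$\frac{21437}{-25248} + \frac{j}{S} = \frac{21437}{-25248} + \frac{14688}{-10706} = 21437 \left(- \frac{1}{25248}\right) + 14688 \left(- \frac{1}{10706}\right) = - \frac{21437}{25248} - \frac{7344}{5353} = - \frac{300173573}{135152544}$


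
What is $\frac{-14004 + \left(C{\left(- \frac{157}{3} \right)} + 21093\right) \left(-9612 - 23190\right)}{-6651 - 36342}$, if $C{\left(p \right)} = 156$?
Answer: $\frac{77447078}{4777} \approx 16213.0$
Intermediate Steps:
$\frac{-14004 + \left(C{\left(- \frac{157}{3} \right)} + 21093\right) \left(-9612 - 23190\right)}{-6651 - 36342} = \frac{-14004 + \left(156 + 21093\right) \left(-9612 - 23190\right)}{-6651 - 36342} = \frac{-14004 + 21249 \left(-32802\right)}{-42993} = \left(-14004 - 697009698\right) \left(- \frac{1}{42993}\right) = \left(-697023702\right) \left(- \frac{1}{42993}\right) = \frac{77447078}{4777}$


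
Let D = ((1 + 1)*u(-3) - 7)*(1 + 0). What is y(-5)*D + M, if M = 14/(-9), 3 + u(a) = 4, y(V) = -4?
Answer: 166/9 ≈ 18.444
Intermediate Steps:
u(a) = 1 (u(a) = -3 + 4 = 1)
M = -14/9 (M = 14*(-1/9) = -14/9 ≈ -1.5556)
D = -5 (D = ((1 + 1)*1 - 7)*(1 + 0) = (2*1 - 7)*1 = (2 - 7)*1 = -5*1 = -5)
y(-5)*D + M = -4*(-5) - 14/9 = 20 - 14/9 = 166/9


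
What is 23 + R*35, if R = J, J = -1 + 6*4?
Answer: 828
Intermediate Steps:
J = 23 (J = -1 + 24 = 23)
R = 23
23 + R*35 = 23 + 23*35 = 23 + 805 = 828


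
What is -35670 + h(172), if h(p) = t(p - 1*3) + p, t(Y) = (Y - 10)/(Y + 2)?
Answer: -2023333/57 ≈ -35497.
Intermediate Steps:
t(Y) = (-10 + Y)/(2 + Y)
h(p) = p + (-13 + p)/(-1 + p) (h(p) = (-10 + (p - 1*3))/(2 + (p - 1*3)) + p = (-10 + (p - 3))/(2 + (p - 3)) + p = (-10 + (-3 + p))/(2 + (-3 + p)) + p = (-13 + p)/(-1 + p) + p = p + (-13 + p)/(-1 + p))
-35670 + h(172) = -35670 + (-13 + 172**2)/(-1 + 172) = -35670 + (-13 + 29584)/171 = -35670 + (1/171)*29571 = -35670 + 9857/57 = -2023333/57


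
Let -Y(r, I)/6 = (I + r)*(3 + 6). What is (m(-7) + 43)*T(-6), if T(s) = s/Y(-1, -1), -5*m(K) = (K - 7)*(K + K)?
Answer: -19/90 ≈ -0.21111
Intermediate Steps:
m(K) = -2*K*(-7 + K)/5 (m(K) = -(K - 7)*(K + K)/5 = -(-7 + K)*2*K/5 = -2*K*(-7 + K)/5)
Y(r, I) = -54*I - 54*r (Y(r, I) = -6*(I + r)*(3 + 6) = -6*(I + r)*9 = -6*(9*I + 9*r) = -54*I - 54*r)
T(s) = s/108 (T(s) = s/(-54*(-1) - 54*(-1)) = s/(54 + 54) = s/108)
(m(-7) + 43)*T(-6) = ((⅖)*(-7)*(7 - 1*(-7)) + 43)*((1/108)*(-6)) = ((⅖)*(-7)*(7 + 7) + 43)*(-1/18) = ((⅖)*(-7)*14 + 43)*(-1/18) = (-196/5 + 43)*(-1/18) = (19/5)*(-1/18) = -19/90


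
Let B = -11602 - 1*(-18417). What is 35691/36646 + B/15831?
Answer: 814766711/580142826 ≈ 1.4044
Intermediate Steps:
B = 6815 (B = -11602 + 18417 = 6815)
35691/36646 + B/15831 = 35691/36646 + 6815/15831 = 814766711/580142826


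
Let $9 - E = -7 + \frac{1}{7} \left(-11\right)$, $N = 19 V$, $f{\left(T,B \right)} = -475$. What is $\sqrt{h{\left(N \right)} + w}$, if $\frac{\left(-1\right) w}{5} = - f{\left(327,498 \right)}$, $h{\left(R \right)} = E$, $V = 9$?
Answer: $\frac{i \sqrt{115514}}{7} \approx 48.553 i$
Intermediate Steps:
$N = 171$ ($N = 19 \cdot 9 = 171$)
$E = \frac{123}{7}$ ($E = 9 - \left(-7 + \frac{1}{7} \left(-11\right)\right) = 9 - \left(-7 - \frac{11}{7}\right) = 9 - - \frac{60}{7} = 9 + \frac{60}{7} = \frac{123}{7} \approx 17.571$)
$h{\left(R \right)} = \frac{123}{7}$
$w = -2375$ ($w = - 5 \left(\left(-1\right) \left(-475\right)\right) = \left(-5\right) 475 = -2375$)
$\sqrt{h{\left(N \right)} + w} = \sqrt{\frac{123}{7} - 2375} = \sqrt{- \frac{16502}{7}} = \frac{i \sqrt{115514}}{7}$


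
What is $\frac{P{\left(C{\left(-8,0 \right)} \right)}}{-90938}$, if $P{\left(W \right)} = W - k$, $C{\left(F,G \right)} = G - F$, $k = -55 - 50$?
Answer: $- \frac{113}{90938} \approx -0.0012426$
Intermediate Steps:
$k = -105$
$P{\left(W \right)} = 105 + W$ ($P{\left(W \right)} = W - -105 = W + 105 = 105 + W$)
$\frac{P{\left(C{\left(-8,0 \right)} \right)}}{-90938} = \frac{105 + \left(0 - -8\right)}{-90938} = \left(105 + \left(0 + 8\right)\right) \left(- \frac{1}{90938}\right) = \left(105 + 8\right) \left(- \frac{1}{90938}\right) = 113 \left(- \frac{1}{90938}\right) = - \frac{113}{90938}$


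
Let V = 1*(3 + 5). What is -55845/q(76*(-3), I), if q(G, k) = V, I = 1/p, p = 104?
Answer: -55845/8 ≈ -6980.6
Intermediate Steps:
I = 1/104 ≈ 0.0096154
V = 8 (V = 1*8 = 8)
q(G, k) = 8
-55845/q(76*(-3), I) = -55845/8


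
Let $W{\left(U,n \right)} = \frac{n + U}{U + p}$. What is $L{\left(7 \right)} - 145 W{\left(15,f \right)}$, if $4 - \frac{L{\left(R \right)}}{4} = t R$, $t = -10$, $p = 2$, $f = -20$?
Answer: $\frac{5757}{17} \approx 338.65$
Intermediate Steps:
$W{\left(U,n \right)} = \frac{U + n}{2 + U}$ ($W{\left(U,n \right)} = \frac{n + U}{U + 2} = \frac{U + n}{2 + U}$)
$L{\left(R \right)} = 16 + 40 R$ ($L{\left(R \right)} = 16 - 4 \left(- 10 R\right) = 16 + 40 R$)
$L{\left(7 \right)} - 145 W{\left(15,f \right)} = \left(16 + 40 \cdot 7\right) - 145 \frac{15 - 20}{2 + 15} = \left(16 + 280\right) - 145 \cdot \frac{1}{17} \left(-5\right) = 296 - 145 \cdot \frac{1}{17} \left(-5\right) = 296 - - \frac{725}{17} = 296 + \frac{725}{17} = \frac{5757}{17}$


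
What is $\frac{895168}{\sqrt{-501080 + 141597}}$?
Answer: $- \frac{895168 i \sqrt{359483}}{359483} \approx - 1493.0 i$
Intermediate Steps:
$\frac{895168}{\sqrt{-501080 + 141597}} = \frac{895168}{\sqrt{-359483}} = \frac{895168}{i \sqrt{359483}} = 895168 \left(- \frac{i \sqrt{359483}}{359483}\right) = - \frac{895168 i \sqrt{359483}}{359483}$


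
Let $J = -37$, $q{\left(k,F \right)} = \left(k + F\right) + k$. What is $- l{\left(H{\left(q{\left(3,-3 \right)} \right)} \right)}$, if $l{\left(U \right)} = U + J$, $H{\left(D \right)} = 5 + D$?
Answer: $29$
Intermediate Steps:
$q{\left(k,F \right)} = F + 2 k$ ($q{\left(k,F \right)} = \left(F + k\right) + k = F + 2 k$)
$l{\left(U \right)} = -37 + U$ ($l{\left(U \right)} = U - 37 = -37 + U$)
$- l{\left(H{\left(q{\left(3,-3 \right)} \right)} \right)} = - (-37 + \left(5 + \left(-3 + 2 \cdot 3\right)\right)) = - (-37 + \left(5 + \left(-3 + 6\right)\right)) = - (-37 + \left(5 + 3\right)) = - (-37 + 8) = \left(-1\right) \left(-29\right) = 29$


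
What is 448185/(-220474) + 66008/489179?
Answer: -204689642323/107851250846 ≈ -1.8979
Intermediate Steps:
448185/(-220474) + 66008/489179 = 448185*(-1/220474) + 66008*(1/489179) = -448185/220474 + 66008/489179 = -204689642323/107851250846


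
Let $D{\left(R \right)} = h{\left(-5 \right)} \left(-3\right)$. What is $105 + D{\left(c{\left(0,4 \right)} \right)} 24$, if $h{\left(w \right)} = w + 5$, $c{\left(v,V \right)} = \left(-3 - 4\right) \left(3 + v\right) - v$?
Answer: $105$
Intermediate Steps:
$c{\left(v,V \right)} = -21 - 8 v$ ($c{\left(v,V \right)} = - 7 \left(3 + v\right) - v = \left(-21 - 7 v\right) - v = -21 - 8 v$)
$h{\left(w \right)} = 5 + w$
$D{\left(R \right)} = 0$ ($D{\left(R \right)} = \left(5 - 5\right) \left(-3\right) = 0 \left(-3\right) = 0$)
$105 + D{\left(c{\left(0,4 \right)} \right)} 24 = 105 + 0 \cdot 24 = 105 + 0 = 105$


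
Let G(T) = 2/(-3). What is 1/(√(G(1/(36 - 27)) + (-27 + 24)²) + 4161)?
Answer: 12483/51941738 - 5*√3/51941738 ≈ 0.00024016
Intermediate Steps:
G(T) = -⅔ (G(T) = 2*(-⅓) = -⅔)
1/(√(G(1/(36 - 27)) + (-27 + 24)²) + 4161) = 1/(√(-⅔ + (-27 + 24)²) + 4161) = 1/(√(-⅔ + (-3)²) + 4161) = 1/(√(-⅔ + 9) + 4161) = 1/(√(25/3) + 4161) = 1/(5*√3/3 + 4161) = 1/(4161 + 5*√3/3)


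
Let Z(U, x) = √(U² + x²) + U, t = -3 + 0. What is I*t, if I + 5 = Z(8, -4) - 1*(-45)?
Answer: -144 - 12*√5 ≈ -170.83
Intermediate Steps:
t = -3
Z(U, x) = U + √(U² + x²)
I = 48 + 4*√5 (I = -5 + ((8 + √(8² + (-4)²)) - 1*(-45)) = -5 + ((8 + √(64 + 16)) + 45) = -5 + ((8 + √80) + 45) = -5 + ((8 + 4*√5) + 45) = -5 + (53 + 4*√5) = 48 + 4*√5 ≈ 56.944)
I*t = (48 + 4*√5)*(-3) = -144 - 12*√5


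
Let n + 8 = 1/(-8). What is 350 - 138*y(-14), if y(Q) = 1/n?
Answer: 23854/65 ≈ 366.98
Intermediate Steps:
n = -65/8 (n = -8 + 1/(-8) = -8 - ⅛ = -65/8 ≈ -8.1250)
y(Q) = -8/65 (y(Q) = 1/(-65/8) = -8/65)
350 - 138*y(-14) = 350 - 138*(-8/65) = 350 + 1104/65 = 23854/65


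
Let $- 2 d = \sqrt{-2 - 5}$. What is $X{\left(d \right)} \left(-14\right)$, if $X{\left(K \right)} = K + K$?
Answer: $14 i \sqrt{7} \approx 37.041 i$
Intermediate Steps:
$d = - \frac{i \sqrt{7}}{2}$ ($d = - \frac{\sqrt{-2 - 5}}{2} = - \frac{\sqrt{-7}}{2} = - \frac{i \sqrt{7}}{2} \approx - 1.3229 i$)
$X{\left(K \right)} = 2 K$
$X{\left(d \right)} \left(-14\right) = 2 \left(- \frac{i \sqrt{7}}{2}\right) \left(-14\right) = - i \sqrt{7} \left(-14\right) = 14 i \sqrt{7}$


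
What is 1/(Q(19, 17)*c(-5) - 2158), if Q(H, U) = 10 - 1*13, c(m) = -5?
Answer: -1/2143 ≈ -0.00046664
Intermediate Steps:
Q(H, U) = -3 (Q(H, U) = 10 - 13 = -3)
1/(Q(19, 17)*c(-5) - 2158) = 1/(-3*(-5) - 2158) = 1/(15 - 2158) = 1/(-2143) = -1/2143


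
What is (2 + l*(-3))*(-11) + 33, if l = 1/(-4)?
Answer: 11/4 ≈ 2.7500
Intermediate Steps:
l = -1/4 ≈ -0.25000
(2 + l*(-3))*(-11) + 33 = (2 - 1/4*(-3))*(-11) + 33 = (2 + 3/4)*(-11) + 33 = (11/4)*(-11) + 33 = -121/4 + 33 = 11/4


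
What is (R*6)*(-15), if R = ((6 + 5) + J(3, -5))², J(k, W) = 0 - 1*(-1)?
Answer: -12960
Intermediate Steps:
J(k, W) = 1 (J(k, W) = 0 + 1 = 1)
R = 144 (R = ((6 + 5) + 1)² = (11 + 1)² = 12² = 144)
(R*6)*(-15) = (144*6)*(-15) = 864*(-15) = -12960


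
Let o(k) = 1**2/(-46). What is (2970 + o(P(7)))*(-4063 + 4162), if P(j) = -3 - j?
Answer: 13525281/46 ≈ 2.9403e+5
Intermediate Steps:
o(k) = -1/46 (o(k) = 1*(-1/46) = -1/46)
(2970 + o(P(7)))*(-4063 + 4162) = (2970 - 1/46)*(-4063 + 4162) = (136619/46)*99 = 13525281/46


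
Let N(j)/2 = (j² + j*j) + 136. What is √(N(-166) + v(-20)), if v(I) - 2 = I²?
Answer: 3*√12322 ≈ 333.01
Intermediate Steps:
N(j) = 272 + 4*j² (N(j) = 2*((j² + j*j) + 136) = 2*((j² + j²) + 136) = 2*(2*j² + 136) = 2*(136 + 2*j²) = 272 + 4*j²)
v(I) = 2 + I²
√(N(-166) + v(-20)) = √((272 + 4*(-166)²) + (2 + (-20)²)) = √((272 + 4*27556) + (2 + 400)) = √((272 + 110224) + 402) = √(110496 + 402) = √110898 = 3*√12322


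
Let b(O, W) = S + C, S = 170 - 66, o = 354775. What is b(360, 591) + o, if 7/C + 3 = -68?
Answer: 25196402/71 ≈ 3.5488e+5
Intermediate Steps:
C = -7/71 (C = 7/(-3 - 68) = 7/(-71) = 7*(-1/71) = -7/71 ≈ -0.098592)
S = 104
b(O, W) = 7377/71 (b(O, W) = 104 - 7/71 = 7377/71)
b(360, 591) + o = 7377/71 + 354775 = 25196402/71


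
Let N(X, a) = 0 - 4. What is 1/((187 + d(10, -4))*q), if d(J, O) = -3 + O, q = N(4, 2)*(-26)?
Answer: 1/18720 ≈ 5.3419e-5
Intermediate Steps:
N(X, a) = -4
q = 104 (q = -4*(-26) = 104)
1/((187 + d(10, -4))*q) = 1/((187 + (-3 - 4))*104) = 1/((187 - 7)*104) = 1/(180*104) = 1/18720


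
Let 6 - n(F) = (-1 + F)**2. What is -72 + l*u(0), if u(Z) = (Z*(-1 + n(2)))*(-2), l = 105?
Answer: -72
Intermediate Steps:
n(F) = 6 - (-1 + F)**2
u(Z) = -8*Z (u(Z) = (Z*(-1 + (6 - (-1 + 2)**2)))*(-2) = (Z*(-1 + (6 - 1*1**2)))*(-2) = (Z*(-1 + (6 - 1*1)))*(-2) = (Z*(-1 + (6 - 1)))*(-2) = (Z*(-1 + 5))*(-2) = (Z*4)*(-2) = (4*Z)*(-2) = -8*Z)
-72 + l*u(0) = -72 + 105*(-8*0) = -72 + 105*0 = -72 + 0 = -72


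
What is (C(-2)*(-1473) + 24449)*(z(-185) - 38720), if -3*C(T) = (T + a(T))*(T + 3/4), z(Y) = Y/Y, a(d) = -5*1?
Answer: -4451949339/4 ≈ -1.1130e+9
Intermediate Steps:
a(d) = -5
z(Y) = 1
C(T) = -(-5 + T)*(3/4 + T)/3 (C(T) = -(T - 5)*(T + 3/4)/3 = -(-5 + T)*(T + 3*(1/4))/3 = -(-5 + T)*(T + 3/4)/3 = -(-5 + T)*(3/4 + T)/3)
(C(-2)*(-1473) + 24449)*(z(-185) - 38720) = ((5/4 - 1/3*(-2)**2 + (17/12)*(-2))*(-1473) + 24449)*(1 - 38720) = ((5/4 - 1/3*4 - 17/6)*(-1473) + 24449)*(-38719) = ((5/4 - 4/3 - 17/6)*(-1473) + 24449)*(-38719) = (-35/12*(-1473) + 24449)*(-38719) = (17185/4 + 24449)*(-38719) = (114981/4)*(-38719) = -4451949339/4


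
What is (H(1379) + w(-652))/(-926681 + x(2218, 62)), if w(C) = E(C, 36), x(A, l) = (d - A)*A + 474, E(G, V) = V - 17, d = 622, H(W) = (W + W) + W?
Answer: -4156/4466135 ≈ -0.00093056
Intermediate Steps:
H(W) = 3*W (H(W) = 2*W + W = 3*W)
E(G, V) = -17 + V
x(A, l) = 474 + A*(622 - A) (x(A, l) = (622 - A)*A + 474 = A*(622 - A) + 474 = 474 + A*(622 - A))
w(C) = 19 (w(C) = -17 + 36 = 19)
(H(1379) + w(-652))/(-926681 + x(2218, 62)) = (3*1379 + 19)/(-926681 + (474 - 1*2218² + 622*2218)) = (4137 + 19)/(-926681 + (474 - 1*4919524 + 1379596)) = 4156/(-926681 + (474 - 4919524 + 1379596)) = 4156/(-926681 - 3539454) = 4156/(-4466135) = 4156*(-1/4466135) = -4156/4466135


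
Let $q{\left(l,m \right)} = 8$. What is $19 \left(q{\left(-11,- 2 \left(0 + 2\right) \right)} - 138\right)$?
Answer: $-2470$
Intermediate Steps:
$19 \left(q{\left(-11,- 2 \left(0 + 2\right) \right)} - 138\right) = 19 \left(8 - 138\right) = 19 \left(-130\right) = -2470$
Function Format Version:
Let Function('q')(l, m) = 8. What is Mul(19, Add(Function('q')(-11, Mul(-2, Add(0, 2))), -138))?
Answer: -2470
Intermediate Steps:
Mul(19, Add(Function('q')(-11, Mul(-2, Add(0, 2))), -138)) = Mul(19, Add(8, -138)) = Mul(19, -130) = -2470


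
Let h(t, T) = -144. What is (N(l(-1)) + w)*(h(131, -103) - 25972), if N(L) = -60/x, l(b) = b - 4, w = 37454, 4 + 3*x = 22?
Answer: -977887504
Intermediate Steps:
x = 6 (x = -4/3 + (⅓)*22 = -4/3 + 22/3 = 6)
l(b) = -4 + b
N(L) = -10 (N(L) = -60/6 = -60*⅙ = -10)
(N(l(-1)) + w)*(h(131, -103) - 25972) = (-10 + 37454)*(-144 - 25972) = 37444*(-26116) = -977887504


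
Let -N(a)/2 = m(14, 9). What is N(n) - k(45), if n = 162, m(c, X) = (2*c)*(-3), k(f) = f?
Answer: 123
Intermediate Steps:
m(c, X) = -6*c
N(a) = 168 (N(a) = -(-12)*14 = -2*(-84) = 168)
N(n) - k(45) = 168 - 1*45 = 168 - 45 = 123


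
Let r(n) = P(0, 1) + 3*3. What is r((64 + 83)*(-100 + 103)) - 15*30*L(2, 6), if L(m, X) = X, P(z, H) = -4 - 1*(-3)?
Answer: -2692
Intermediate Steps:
P(z, H) = -1 (P(z, H) = -4 + 3 = -1)
r(n) = 8 (r(n) = -1 + 3*3 = -1 + 9 = 8)
r((64 + 83)*(-100 + 103)) - 15*30*L(2, 6) = 8 - 15*30*6 = 8 - 450*6 = 8 - 1*2700 = 8 - 2700 = -2692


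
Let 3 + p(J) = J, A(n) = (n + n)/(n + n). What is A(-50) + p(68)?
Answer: 66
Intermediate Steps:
A(n) = 1 (A(n) = (2*n)/((2*n)) = (2*n)*(1/(2*n)) = 1)
p(J) = -3 + J
A(-50) + p(68) = 1 + (-3 + 68) = 1 + 65 = 66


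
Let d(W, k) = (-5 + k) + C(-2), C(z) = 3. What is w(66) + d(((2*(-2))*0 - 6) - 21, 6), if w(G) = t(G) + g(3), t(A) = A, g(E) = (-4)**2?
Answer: 86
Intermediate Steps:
g(E) = 16
d(W, k) = -2 + k (d(W, k) = (-5 + k) + 3 = -2 + k)
w(G) = 16 + G (w(G) = G + 16 = 16 + G)
w(66) + d(((2*(-2))*0 - 6) - 21, 6) = (16 + 66) + (-2 + 6) = 82 + 4 = 86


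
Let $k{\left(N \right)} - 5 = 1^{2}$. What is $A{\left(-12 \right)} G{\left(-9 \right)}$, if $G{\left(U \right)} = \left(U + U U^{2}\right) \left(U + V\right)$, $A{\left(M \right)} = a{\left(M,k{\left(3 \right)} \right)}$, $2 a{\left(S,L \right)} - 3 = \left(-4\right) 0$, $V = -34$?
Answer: $47601$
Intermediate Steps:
$k{\left(N \right)} = 6$ ($k{\left(N \right)} = 5 + 1^{2} = 5 + 1 = 6$)
$a{\left(S,L \right)} = \frac{3}{2}$ ($a{\left(S,L \right)} = \frac{3}{2} + \frac{\left(-4\right) 0}{2} = \frac{3}{2} + \frac{1}{2} \cdot 0 = \frac{3}{2} + 0 = \frac{3}{2}$)
$A{\left(M \right)} = \frac{3}{2}$
$G{\left(U \right)} = \left(-34 + U\right) \left(U + U^{3}\right)$ ($G{\left(U \right)} = \left(U + U U^{2}\right) \left(U - 34\right) = \left(U + U^{3}\right) \left(-34 + U\right) = \left(-34 + U\right) \left(U + U^{3}\right)$)
$A{\left(-12 \right)} G{\left(-9 \right)} = \frac{3 \left(- 9 \left(-34 - 9 + \left(-9\right)^{3} - 34 \left(-9\right)^{2}\right)\right)}{2} = \frac{3 \left(- 9 \left(-34 - 9 - 729 - 2754\right)\right)}{2} = \frac{3 \left(\left(-9\right) \left(-3526\right)\right)}{2} = \frac{3}{2} \cdot 31734 = 47601$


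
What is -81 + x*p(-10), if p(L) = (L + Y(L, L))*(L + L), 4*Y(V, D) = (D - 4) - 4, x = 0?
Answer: -81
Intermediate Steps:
Y(V, D) = -2 + D/4 (Y(V, D) = ((D - 4) - 4)/4 = ((-4 + D) - 4)/4 = (-8 + D)/4 = -2 + D/4)
p(L) = 2*L*(-2 + 5*L/4) (p(L) = (L + (-2 + L/4))*(L + L) = (-2 + 5*L/4)*(2*L) = 2*L*(-2 + 5*L/4))
-81 + x*p(-10) = -81 + 0*((½)*(-10)*(-8 + 5*(-10))) = -81 + 0*((½)*(-10)*(-8 - 50)) = -81 + 0*((½)*(-10)*(-58)) = -81 + 0*290 = -81 + 0 = -81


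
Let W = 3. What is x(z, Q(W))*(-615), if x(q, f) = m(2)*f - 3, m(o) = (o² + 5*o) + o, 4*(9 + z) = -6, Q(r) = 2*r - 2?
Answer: -37515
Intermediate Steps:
Q(r) = -2 + 2*r
z = -21/2 (z = -9 + (¼)*(-6) = -9 - 3/2 = -21/2 ≈ -10.500)
m(o) = o² + 6*o
x(q, f) = -3 + 16*f (x(q, f) = (2*(6 + 2))*f - 3 = (2*8)*f - 3 = 16*f - 3 = -3 + 16*f)
x(z, Q(W))*(-615) = (-3 + 16*(-2 + 2*3))*(-615) = (-3 + 16*(-2 + 6))*(-615) = (-3 + 16*4)*(-615) = (-3 + 64)*(-615) = 61*(-615) = -37515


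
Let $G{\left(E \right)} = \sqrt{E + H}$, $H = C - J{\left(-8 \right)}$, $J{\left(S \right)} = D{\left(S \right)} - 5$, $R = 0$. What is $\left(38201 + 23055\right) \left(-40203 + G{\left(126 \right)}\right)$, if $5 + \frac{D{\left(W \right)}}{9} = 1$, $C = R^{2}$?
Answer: $-2462674968 + 61256 \sqrt{167} \approx -2.4619 \cdot 10^{9}$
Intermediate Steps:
$C = 0$ ($C = 0^{2} = 0$)
$D{\left(W \right)} = -36$ ($D{\left(W \right)} = -45 + 9 \cdot 1 = -45 + 9 = -36$)
$J{\left(S \right)} = -41$ ($J{\left(S \right)} = -36 - 5 = -41$)
$H = 41$ ($H = 0 - -41 = 0 + 41 = 41$)
$G{\left(E \right)} = \sqrt{41 + E}$ ($G{\left(E \right)} = \sqrt{E + 41} = \sqrt{41 + E}$)
$\left(38201 + 23055\right) \left(-40203 + G{\left(126 \right)}\right) = \left(38201 + 23055\right) \left(-40203 + \sqrt{41 + 126}\right) = 61256 \left(-40203 + \sqrt{167}\right) = -2462674968 + 61256 \sqrt{167}$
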